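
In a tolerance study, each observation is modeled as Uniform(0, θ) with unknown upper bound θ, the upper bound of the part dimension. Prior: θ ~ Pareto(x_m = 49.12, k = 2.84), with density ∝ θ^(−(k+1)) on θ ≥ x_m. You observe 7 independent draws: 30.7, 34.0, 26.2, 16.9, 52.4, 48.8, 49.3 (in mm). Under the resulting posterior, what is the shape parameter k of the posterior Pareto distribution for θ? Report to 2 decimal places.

9.84

A Pareto(scale x_m, shape k) prior on the upper bound θ of Uniform(0, θ) is conjugate: posterior is Pareto(max(x_m, max xᵢ), k + n).
Sample maximum = 52.4; prior scale x_m = 49.12 → posterior scale = max = 52.40.
Posterior shape = 2.84 + 7 = 9.84.
Posterior shape k = 9.84.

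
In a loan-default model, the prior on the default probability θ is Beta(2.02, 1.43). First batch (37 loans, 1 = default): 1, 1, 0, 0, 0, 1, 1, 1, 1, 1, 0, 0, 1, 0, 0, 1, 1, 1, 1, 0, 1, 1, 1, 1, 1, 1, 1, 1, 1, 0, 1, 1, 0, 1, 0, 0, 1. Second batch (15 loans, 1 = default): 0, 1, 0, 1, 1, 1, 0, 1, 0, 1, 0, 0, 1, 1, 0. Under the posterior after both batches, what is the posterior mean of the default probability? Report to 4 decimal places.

0.6316

The Beta prior is conjugate to a Binomial/Bernoulli likelihood; the update adds successes to α and failures to β.
After batch 1: Beta(2.02+25, 1.43+12) = Beta(27.02, 13.43).
After batch 2: Beta(27.02+8, 13.43+7) = Beta(35.02, 20.43).
Posterior mean = α/(α+β) = 35.02/55.45 = 0.6316.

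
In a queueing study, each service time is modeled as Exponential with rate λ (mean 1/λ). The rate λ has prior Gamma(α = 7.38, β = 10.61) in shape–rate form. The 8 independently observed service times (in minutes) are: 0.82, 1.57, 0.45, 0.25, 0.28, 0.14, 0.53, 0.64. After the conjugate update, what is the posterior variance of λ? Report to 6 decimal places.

0.065787

With a Gamma(shape α, rate β) prior on the exponential rate λ, the posterior after n observations with total T = Σxᵢ is Gamma(α+n, β+T).
Sum of observations T = 4.68 minutes; n = 8.
Posterior: Gamma(7.38+8, 10.61+4.68) = Gamma(15.38, 15.29).
Var = α/β² = 0.065787.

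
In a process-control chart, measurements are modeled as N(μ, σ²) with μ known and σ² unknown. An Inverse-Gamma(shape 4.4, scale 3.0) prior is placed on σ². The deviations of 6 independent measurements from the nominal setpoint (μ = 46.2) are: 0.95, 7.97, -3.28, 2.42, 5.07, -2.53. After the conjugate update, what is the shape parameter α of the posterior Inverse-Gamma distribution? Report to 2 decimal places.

With known mean μ and an Inverse-Gamma(α, β) prior on σ², the Normal likelihood is conjugate: posterior is Inv-Gamma(α + n/2, β + Σ(xᵢ−μ)²/2).
Σ(xᵢ−μ)² = (0.95)² + (7.97)² + (-3.28)² + (2.42)² + (5.07)² + (-2.53)² = 113.1440.
Posterior: Inv-Gamma(4.4 + 6/2, 3.0 + 113.1440/2) = Inv-Gamma(7.40, 59.57200).
Posterior α = 7.40.

7.40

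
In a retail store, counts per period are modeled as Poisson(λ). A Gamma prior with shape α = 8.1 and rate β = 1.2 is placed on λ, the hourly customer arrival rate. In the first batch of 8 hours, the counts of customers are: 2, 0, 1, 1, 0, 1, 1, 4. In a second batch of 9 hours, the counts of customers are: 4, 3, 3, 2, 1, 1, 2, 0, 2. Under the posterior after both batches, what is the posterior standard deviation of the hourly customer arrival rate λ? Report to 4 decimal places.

0.3301

With a Gamma(shape α, rate β) prior, the Poisson likelihood is conjugate: the posterior is Gamma(α + ΣXᵢ, β + n).
Batch 1: sum of counts S = 10 over n = 8 hours.
After batch 1: Gamma(α+S, β+n) = Gamma(8.1+10, 1.2+8) = Gamma(18.1, 9.2).
Batch 2: sum of counts S = 18 over n = 9 hours.
After batch 2: Gamma(α+S, β+n) = Gamma(18.1+18, 9.2+9) = Gamma(36.1, 18.2).
SD = √α/β = √36.1/18.2 = 0.3301.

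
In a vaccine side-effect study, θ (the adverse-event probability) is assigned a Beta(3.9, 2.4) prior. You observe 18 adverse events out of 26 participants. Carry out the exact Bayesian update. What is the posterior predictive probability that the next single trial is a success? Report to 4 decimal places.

The Beta prior is conjugate to a Binomial/Bernoulli likelihood; the update adds successes to α and failures to β.
Posterior: Beta(α+k, β+n−k) = Beta(3.9+18, 2.4+8) = Beta(21.9, 10.4).
For a single future Bernoulli trial, P(success | data) = α/(α+β) = 0.6780.

0.6780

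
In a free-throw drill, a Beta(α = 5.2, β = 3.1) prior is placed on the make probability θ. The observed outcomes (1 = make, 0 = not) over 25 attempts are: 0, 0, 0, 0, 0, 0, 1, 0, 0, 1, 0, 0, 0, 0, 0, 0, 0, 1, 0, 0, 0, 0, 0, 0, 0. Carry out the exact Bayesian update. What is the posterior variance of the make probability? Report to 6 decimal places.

0.005411

The Beta prior is conjugate to a Binomial/Bernoulli likelihood; the update adds successes to α and failures to β.
Posterior: Beta(α+k, β+n−k) = Beta(5.2+3, 3.1+22) = Beta(8.2, 25.1).
Var = αβ/((α+β)²(α+β+1)) = 8.2·25.1/(33.3²·34.3) = 0.005411.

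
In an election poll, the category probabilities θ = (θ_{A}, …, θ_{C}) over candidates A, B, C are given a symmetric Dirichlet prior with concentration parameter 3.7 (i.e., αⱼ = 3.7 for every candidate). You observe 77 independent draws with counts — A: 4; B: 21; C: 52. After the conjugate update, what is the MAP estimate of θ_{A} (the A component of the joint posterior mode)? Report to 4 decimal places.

0.0787

The Dirichlet prior is conjugate to the Multinomial likelihood: each posterior αⱼ = prior αⱼ + observed count nⱼ.
Posterior concentration: (7.7, 24.7, 55.7), total = 88.1.
Joint mode component: (α_{A}−1)/(Σα−K) = 6.7/85.1 = 0.0787.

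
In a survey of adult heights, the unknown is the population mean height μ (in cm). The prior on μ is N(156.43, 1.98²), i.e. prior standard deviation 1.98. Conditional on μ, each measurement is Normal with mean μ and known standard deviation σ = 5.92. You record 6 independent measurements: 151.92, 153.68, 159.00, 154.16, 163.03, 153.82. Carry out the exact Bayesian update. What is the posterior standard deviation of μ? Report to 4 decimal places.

1.5316

For Normal data with known variance σ², a Normal(μ₀, σ₀²) prior on μ is conjugate. Posterior precision = 1/σ₀² + n/σ²; posterior mean is the precision-weighted average of μ₀ and x̄.
σ₀² = 1.98² = 3.9204, σ² = 5.92² = 35.0464; σ² + n·σ₀² = 35.0464 + 6·3.9204 = 58.5688.
Posterior precision = 1/σ₀² + n/σ² = 1/3.9204 + 6/35.0464 = (σ² + n·σ₀²)/(σ₀²σ²) = 58.5688/(3.9204·35.0464); posterior variance σₙ² = σ₀²σ²/(σ² + n·σ₀²) = 3.9204·35.0464/58.5688 = 2.345889.
Posterior SD = √σₙ² = √(3.9204·35.0464/58.5688) = 1.5316.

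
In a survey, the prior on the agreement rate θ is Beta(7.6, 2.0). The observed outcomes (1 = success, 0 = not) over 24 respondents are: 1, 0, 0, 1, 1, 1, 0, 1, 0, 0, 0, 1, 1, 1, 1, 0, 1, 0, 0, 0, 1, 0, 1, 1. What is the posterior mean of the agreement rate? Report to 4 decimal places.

0.6131

The Beta prior is conjugate to a Binomial/Bernoulli likelihood; the update adds successes to α and failures to β.
Posterior: Beta(α+k, β+n−k) = Beta(7.6+13, 2.0+11) = Beta(20.6, 13.0).
Posterior mean = α/(α+β) = 20.6/33.6 = 0.6131.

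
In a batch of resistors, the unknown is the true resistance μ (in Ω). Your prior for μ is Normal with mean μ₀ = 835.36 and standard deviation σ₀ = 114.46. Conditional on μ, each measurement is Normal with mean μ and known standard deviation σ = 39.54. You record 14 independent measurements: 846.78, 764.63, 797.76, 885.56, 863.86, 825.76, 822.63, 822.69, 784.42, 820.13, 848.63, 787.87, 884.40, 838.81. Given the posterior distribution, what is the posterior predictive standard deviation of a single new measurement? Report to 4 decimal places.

For Normal data with known variance σ², a Normal(μ₀, σ₀²) prior on μ is conjugate. Posterior precision = 1/σ₀² + n/σ²; posterior mean is the precision-weighted average of μ₀ and x̄.
σ₀² = 114.46² = 13101.0916, σ² = 39.54² = 1563.4116; σ² + n·σ₀² = 1563.4116 + 14·13101.0916 = 184978.694.
Posterior precision = 1/σ₀² + n/σ² = 1/13101.0916 + 14/1563.4116 = (σ² + n·σ₀²)/(σ₀²σ²) = 184978.694/(13101.0916·1563.4116); posterior variance σₙ² = σ₀²σ²/(σ² + n·σ₀²) = 13101.0916·1563.4116/184978.694 = 110.728420.
Predictive variance for one new observation = σₙ² + σ² = 13101.0916·1563.4116/184978.694 + 1563.4116 = σ²·(σ₀² + 184978.694)/184978.694 = 1563.4116·198079.7856/184978.694 = 1674.140020; SD = √(1563.4116·198079.7856/184978.694) = 40.9163.

40.9163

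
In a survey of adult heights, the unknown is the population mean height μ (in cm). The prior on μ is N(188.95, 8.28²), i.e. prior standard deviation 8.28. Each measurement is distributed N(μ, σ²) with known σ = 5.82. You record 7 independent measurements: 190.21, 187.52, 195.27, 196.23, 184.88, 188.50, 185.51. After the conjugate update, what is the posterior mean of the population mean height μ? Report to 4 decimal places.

189.6799

For Normal data with known variance σ², a Normal(μ₀, σ₀²) prior on μ is conjugate. Posterior precision = 1/σ₀² + n/σ²; posterior mean is the precision-weighted average of μ₀ and x̄.
Σxᵢ = 190.21 + 187.52 + 195.27 + 196.23 + 184.88 + 188.50 + 185.51 = 1328.12, so n·x̄ = 1328.12.
σ₀² = 8.28² = 68.5584, σ² = 5.82² = 33.8724; σ² + n·σ₀² = 33.8724 + 7·68.5584 = 513.7812.
Posterior mean = (μ₀/σ₀² + n·x̄/σ²)/(1/σ₀² + n/σ²) = (σ²·μ₀ + σ₀²·n·x̄)/(σ² + n·σ₀²) = (33.8724·188.95 + 68.5584·1328.12)/513.7812 = 97453.972188/513.7812 = 189.6799.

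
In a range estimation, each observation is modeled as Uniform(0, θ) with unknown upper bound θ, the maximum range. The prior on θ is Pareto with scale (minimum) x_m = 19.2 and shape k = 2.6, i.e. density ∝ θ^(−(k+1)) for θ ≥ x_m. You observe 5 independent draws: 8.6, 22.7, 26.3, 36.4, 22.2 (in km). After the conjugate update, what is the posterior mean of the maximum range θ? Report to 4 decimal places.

A Pareto(scale x_m, shape k) prior on the upper bound θ of Uniform(0, θ) is conjugate: posterior is Pareto(max(x_m, max xᵢ), k + n).
Sample maximum = 36.4; prior scale x_m = 19.2 → posterior scale = max = 36.4.
Posterior shape = 2.6 + 5 = 7.6.
E[θ|data] = k·x_m/(k−1) = 7.6·36.4/6.6 = 41.9152.

41.9152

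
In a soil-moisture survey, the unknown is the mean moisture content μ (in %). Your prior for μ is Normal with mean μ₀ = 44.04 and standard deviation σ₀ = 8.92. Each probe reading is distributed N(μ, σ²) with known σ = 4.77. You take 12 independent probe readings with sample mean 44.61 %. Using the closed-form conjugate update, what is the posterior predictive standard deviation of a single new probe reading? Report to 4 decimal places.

For Normal data with known variance σ², a Normal(μ₀, σ₀²) prior on μ is conjugate. Posterior precision = 1/σ₀² + n/σ²; posterior mean is the precision-weighted average of μ₀ and x̄.
σ₀² = 8.92² = 79.5664, σ² = 4.77² = 22.7529; σ² + n·σ₀² = 22.7529 + 12·79.5664 = 977.5497.
Posterior precision = 1/σ₀² + n/σ² = 1/79.5664 + 12/22.7529 = (σ² + n·σ₀²)/(σ₀²σ²) = 977.5497/(79.5664·22.7529); posterior variance σₙ² = σ₀²σ²/(σ² + n·σ₀²) = 79.5664·22.7529/977.5497 = 1.851943.
Predictive variance for one new observation = σₙ² + σ² = 79.5664·22.7529/977.5497 + 22.7529 = σ²·(σ₀² + 977.5497)/977.5497 = 22.7529·1057.1161/977.5497 = 24.604843; SD = √(22.7529·1057.1161/977.5497) = 4.9603.

4.9603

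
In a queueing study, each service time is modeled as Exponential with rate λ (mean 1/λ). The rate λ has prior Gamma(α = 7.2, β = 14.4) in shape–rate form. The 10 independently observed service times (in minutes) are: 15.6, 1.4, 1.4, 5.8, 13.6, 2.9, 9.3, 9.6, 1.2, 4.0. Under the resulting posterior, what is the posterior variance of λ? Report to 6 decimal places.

0.002742

With a Gamma(shape α, rate β) prior on the exponential rate λ, the posterior after n observations with total T = Σxᵢ is Gamma(α+n, β+T).
Sum of observations T = 64.8 minutes; n = 10.
Posterior: Gamma(7.2+10, 14.4+64.8) = Gamma(17.2, 79.2).
Var = α/β² = 0.002742.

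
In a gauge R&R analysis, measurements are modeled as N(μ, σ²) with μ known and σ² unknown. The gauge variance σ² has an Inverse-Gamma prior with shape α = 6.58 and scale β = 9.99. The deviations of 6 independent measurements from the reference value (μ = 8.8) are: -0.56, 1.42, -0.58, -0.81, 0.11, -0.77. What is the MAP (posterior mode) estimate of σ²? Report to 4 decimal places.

1.1298

With known mean μ and an Inverse-Gamma(α, β) prior on σ², the Normal likelihood is conjugate: posterior is Inv-Gamma(α + n/2, β + Σ(xᵢ−μ)²/2).
Σ(xᵢ−μ)² = (-0.56)² + (1.42)² + (-0.58)² + (-0.81)² + (0.11)² + (-0.77)² = 3.9275.
Posterior: Inv-Gamma(6.58 + 6/2, 9.99 + 3.9275/2) = Inv-Gamma(9.58, 11.95375).
Mode = β/(α+1) = 11.95375/10.58 = 1.1298.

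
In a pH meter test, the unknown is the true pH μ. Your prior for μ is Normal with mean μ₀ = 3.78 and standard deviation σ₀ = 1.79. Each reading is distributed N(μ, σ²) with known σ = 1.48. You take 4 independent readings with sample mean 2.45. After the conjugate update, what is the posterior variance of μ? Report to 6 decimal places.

For Normal data with known variance σ², a Normal(μ₀, σ₀²) prior on μ is conjugate. Posterior precision = 1/σ₀² + n/σ²; posterior mean is the precision-weighted average of μ₀ and x̄.
σ₀² = 1.79² = 3.2041, σ² = 1.48² = 2.1904; σ² + n·σ₀² = 2.1904 + 4·3.2041 = 15.0068.
Posterior precision = 1/σ₀² + n/σ² = 1/3.2041 + 4/2.1904 = (σ² + n·σ₀²)/(σ₀²σ²) = 15.0068/(3.2041·2.1904); posterior variance σₙ² = σ₀²σ²/(σ² + n·σ₀²) = 3.2041·2.1904/15.0068 = 0.467672.

0.467672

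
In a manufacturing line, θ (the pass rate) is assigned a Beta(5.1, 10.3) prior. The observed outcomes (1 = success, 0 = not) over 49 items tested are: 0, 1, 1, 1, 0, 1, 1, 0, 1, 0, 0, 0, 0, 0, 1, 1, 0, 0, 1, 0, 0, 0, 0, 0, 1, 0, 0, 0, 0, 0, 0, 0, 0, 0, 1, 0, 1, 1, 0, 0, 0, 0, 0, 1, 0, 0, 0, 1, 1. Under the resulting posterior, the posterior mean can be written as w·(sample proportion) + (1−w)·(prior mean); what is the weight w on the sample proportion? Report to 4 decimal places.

The Beta prior is conjugate to a Binomial/Bernoulli likelihood; the update adds successes to α and failures to β.
Posterior mean = (α₀+k)/(α₀+β₀+n) = [n/(α₀+β₀+n)]·(k/n) + [(α₀+β₀)/(α₀+β₀+n)]·α₀/(α₀+β₀), so only n and the prior enter the weight.
The weight on the data is w = n/(α₀+β₀+n) = 49/(5.1+10.3+49) = 49/64.4 = 0.7609.

0.7609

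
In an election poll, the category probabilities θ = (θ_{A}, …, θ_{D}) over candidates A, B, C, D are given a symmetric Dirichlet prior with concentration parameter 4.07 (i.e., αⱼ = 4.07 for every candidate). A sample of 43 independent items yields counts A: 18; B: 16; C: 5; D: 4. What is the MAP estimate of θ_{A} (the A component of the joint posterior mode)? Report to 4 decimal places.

The Dirichlet prior is conjugate to the Multinomial likelihood: each posterior αⱼ = prior αⱼ + observed count nⱼ.
Posterior concentration: (22.07, 20.07, 9.07, 8.07), total = 59.28.
Joint mode component: (α_{A}−1)/(Σα−K) = 21.07/55.28 = 0.3812.

0.3812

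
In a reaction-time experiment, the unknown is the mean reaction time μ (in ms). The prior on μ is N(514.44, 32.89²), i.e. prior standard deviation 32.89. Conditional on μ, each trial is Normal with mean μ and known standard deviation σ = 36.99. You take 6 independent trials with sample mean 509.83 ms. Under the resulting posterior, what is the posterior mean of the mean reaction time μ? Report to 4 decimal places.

510.6326

For Normal data with known variance σ², a Normal(μ₀, σ₀²) prior on μ is conjugate. Posterior precision = 1/σ₀² + n/σ²; posterior mean is the precision-weighted average of μ₀ and x̄.
n·x̄ = 6·509.83 = 3058.98.
σ₀² = 32.89² = 1081.7521, σ² = 36.99² = 1368.2601; σ² + n·σ₀² = 1368.2601 + 6·1081.7521 = 7858.7727.
Posterior mean = (μ₀/σ₀² + n·x̄/σ²)/(1/σ₀² + n/σ²) = (σ²·μ₀ + σ₀²·n·x̄)/(σ² + n·σ₀²) = (1368.2601·514.44 + 1081.7521·3058.98)/7858.7727 = 4012945.764702/7858.7727 = 510.6326.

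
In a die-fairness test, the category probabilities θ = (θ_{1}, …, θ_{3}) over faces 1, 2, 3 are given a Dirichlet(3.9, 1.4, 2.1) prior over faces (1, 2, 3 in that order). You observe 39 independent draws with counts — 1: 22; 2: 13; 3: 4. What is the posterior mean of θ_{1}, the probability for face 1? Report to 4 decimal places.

0.5582

The Dirichlet prior is conjugate to the Multinomial likelihood: each posterior αⱼ = prior αⱼ + observed count nⱼ.
Posterior concentration: (25.9, 14.4, 6.1), total = 46.4.
E[θ_{1}|data] = α_{1}/Σα = 25.9/46.4 = 0.5582.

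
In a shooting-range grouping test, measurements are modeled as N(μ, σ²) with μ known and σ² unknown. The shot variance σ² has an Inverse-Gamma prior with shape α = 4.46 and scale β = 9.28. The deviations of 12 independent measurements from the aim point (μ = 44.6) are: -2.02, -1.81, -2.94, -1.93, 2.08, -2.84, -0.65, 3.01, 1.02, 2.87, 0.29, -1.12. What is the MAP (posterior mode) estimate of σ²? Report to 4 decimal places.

3.0879

With known mean μ and an Inverse-Gamma(α, β) prior on σ², the Normal likelihood is conjugate: posterior is Inv-Gamma(α + n/2, β + Σ(xᵢ−μ)²/2).
Σ(xᵢ−μ)² = (-2.02)² + (-1.81)² + (-2.94)² + (-1.93)² + (2.08)² + (-2.84)² + (-0.65)² + (3.01)² + (1.02)² + (2.87)² + (0.29)² + (-1.12)² = 52.2154.
Posterior: Inv-Gamma(4.46 + 12/2, 9.28 + 52.2154/2) = Inv-Gamma(10.46, 35.38770).
Mode = β/(α+1) = 35.38770/11.46 = 3.0879.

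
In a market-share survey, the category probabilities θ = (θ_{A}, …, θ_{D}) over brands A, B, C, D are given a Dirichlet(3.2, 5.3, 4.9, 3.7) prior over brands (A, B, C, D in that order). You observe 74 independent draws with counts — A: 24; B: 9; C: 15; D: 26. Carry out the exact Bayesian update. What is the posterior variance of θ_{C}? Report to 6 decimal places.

0.001854

The Dirichlet prior is conjugate to the Multinomial likelihood: each posterior αⱼ = prior αⱼ + observed count nⱼ.
Posterior concentration: (27.2, 14.3, 19.9, 29.7), total = 91.1.
Var[θ_j] = α_j(Σα−α_j)/((Σα)²(Σα+1)) = 19.9·71.2/(91.1²·92.1) = 0.001854.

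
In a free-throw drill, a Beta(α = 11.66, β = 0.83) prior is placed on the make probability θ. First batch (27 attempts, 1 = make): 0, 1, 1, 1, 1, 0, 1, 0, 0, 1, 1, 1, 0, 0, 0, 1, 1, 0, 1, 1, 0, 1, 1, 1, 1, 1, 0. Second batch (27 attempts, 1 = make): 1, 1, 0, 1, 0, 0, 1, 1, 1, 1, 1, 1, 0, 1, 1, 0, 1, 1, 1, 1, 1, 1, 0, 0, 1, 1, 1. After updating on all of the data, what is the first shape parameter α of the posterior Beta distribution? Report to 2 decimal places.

48.66

The Beta prior is conjugate to a Binomial/Bernoulli likelihood; the update adds successes to α and failures to β.
After batch 1: Beta(11.66+17, 0.83+10) = Beta(28.66, 10.83).
After batch 2: Beta(28.66+20, 10.83+7) = Beta(48.66, 17.83).
Posterior α = 48.66.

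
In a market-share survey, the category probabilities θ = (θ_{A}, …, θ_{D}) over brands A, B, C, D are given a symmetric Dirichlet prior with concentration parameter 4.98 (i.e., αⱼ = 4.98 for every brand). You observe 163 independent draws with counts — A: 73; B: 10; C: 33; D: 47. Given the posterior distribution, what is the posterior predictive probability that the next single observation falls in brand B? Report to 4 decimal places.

The Dirichlet prior is conjugate to the Multinomial likelihood: each posterior αⱼ = prior αⱼ + observed count nⱼ.
Posterior concentration: (77.98, 14.98, 37.98, 51.98), total = 182.92.
P(next = B | data) = α_{B}/Σα = 0.0819.

0.0819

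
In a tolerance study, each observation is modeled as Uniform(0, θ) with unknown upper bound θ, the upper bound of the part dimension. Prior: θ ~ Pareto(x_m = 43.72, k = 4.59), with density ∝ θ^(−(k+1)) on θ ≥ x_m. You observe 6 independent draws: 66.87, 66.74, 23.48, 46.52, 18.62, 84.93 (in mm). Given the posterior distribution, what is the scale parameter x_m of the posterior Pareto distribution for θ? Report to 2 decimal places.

A Pareto(scale x_m, shape k) prior on the upper bound θ of Uniform(0, θ) is conjugate: posterior is Pareto(max(x_m, max xᵢ), k + n).
Sample maximum = 84.93; prior scale x_m = 43.72 → posterior scale = max = 84.93.
Posterior shape = 4.59 + 6 = 10.59.
Posterior scale x_m = 84.93.

84.93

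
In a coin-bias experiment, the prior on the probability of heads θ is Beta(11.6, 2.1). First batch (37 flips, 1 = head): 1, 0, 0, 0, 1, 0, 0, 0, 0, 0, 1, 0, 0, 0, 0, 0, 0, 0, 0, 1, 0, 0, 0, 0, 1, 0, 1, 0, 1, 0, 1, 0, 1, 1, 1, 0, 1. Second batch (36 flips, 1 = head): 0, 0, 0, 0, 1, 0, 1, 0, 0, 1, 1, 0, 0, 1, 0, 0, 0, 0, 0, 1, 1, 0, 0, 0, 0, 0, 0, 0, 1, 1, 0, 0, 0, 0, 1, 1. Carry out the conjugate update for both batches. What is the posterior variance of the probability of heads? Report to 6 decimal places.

0.002734

The Beta prior is conjugate to a Binomial/Bernoulli likelihood; the update adds successes to α and failures to β.
After batch 1: Beta(11.6+12, 2.1+25) = Beta(23.6, 27.1).
After batch 2: Beta(23.6+11, 27.1+25) = Beta(34.6, 52.1).
Var = αβ/((α+β)²(α+β+1)) = 34.6·52.1/(86.7²·87.7) = 0.002734.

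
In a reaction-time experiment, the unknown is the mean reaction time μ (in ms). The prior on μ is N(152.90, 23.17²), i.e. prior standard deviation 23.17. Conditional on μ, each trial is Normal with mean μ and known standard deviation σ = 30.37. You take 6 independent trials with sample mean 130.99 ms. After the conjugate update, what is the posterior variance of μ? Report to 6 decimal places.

119.503772

For Normal data with known variance σ², a Normal(μ₀, σ₀²) prior on μ is conjugate. Posterior precision = 1/σ₀² + n/σ²; posterior mean is the precision-weighted average of μ₀ and x̄.
σ₀² = 23.17² = 536.8489, σ² = 30.37² = 922.3369; σ² + n·σ₀² = 922.3369 + 6·536.8489 = 4143.4303.
Posterior precision = 1/σ₀² + n/σ² = 1/536.8489 + 6/922.3369 = (σ² + n·σ₀²)/(σ₀²σ²) = 4143.4303/(536.8489·922.3369); posterior variance σₙ² = σ₀²σ²/(σ² + n·σ₀²) = 536.8489·922.3369/4143.4303 = 119.503772.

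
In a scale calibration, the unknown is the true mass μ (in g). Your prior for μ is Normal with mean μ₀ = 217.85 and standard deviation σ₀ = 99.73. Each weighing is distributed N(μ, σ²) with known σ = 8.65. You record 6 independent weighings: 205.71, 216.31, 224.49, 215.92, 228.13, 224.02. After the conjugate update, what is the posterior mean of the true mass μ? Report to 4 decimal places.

For Normal data with known variance σ², a Normal(μ₀, σ₀²) prior on μ is conjugate. Posterior precision = 1/σ₀² + n/σ²; posterior mean is the precision-weighted average of μ₀ and x̄.
Σxᵢ = 205.71 + 216.31 + 224.49 + 215.92 + 228.13 + 224.02 = 1314.58, so n·x̄ = 1314.58.
σ₀² = 99.73² = 9946.0729, σ² = 8.65² = 74.8225; σ² + n·σ₀² = 74.8225 + 6·9946.0729 = 59751.2599.
Posterior mean = (μ₀/σ₀² + n·x̄/σ²)/(1/σ₀² + n/σ²) = (σ²·μ₀ + σ₀²·n·x̄)/(σ² + n·σ₀²) = (74.8225·217.85 + 9946.0729·1314.58)/59751.2599 = 13091208.594507/59751.2599 = 219.0951.

219.0951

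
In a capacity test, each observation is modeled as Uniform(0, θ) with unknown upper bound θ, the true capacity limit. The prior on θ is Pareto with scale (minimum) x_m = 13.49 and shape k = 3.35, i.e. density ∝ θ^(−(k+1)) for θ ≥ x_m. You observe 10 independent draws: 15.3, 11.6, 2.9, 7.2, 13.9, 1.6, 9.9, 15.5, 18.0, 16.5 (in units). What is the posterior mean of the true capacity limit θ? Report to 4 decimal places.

19.4575

A Pareto(scale x_m, shape k) prior on the upper bound θ of Uniform(0, θ) is conjugate: posterior is Pareto(max(x_m, max xᵢ), k + n).
Sample maximum = 18.0; prior scale x_m = 13.49 → posterior scale = max = 18.00.
Posterior shape = 3.35 + 10 = 13.35.
E[θ|data] = k·x_m/(k−1) = 13.35·18.00/12.35 = 19.4575.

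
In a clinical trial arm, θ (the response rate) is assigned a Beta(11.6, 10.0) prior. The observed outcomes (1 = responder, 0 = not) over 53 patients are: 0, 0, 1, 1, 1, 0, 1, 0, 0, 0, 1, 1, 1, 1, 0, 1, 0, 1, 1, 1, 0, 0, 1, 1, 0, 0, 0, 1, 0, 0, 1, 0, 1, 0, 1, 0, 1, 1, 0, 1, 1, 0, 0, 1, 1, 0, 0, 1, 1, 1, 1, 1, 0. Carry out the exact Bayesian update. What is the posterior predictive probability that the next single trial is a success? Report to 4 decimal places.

The Beta prior is conjugate to a Binomial/Bernoulli likelihood; the update adds successes to α and failures to β.
Posterior: Beta(α+k, β+n−k) = Beta(11.6+29, 10.0+24) = Beta(40.6, 34.0).
For a single future Bernoulli trial, P(success | data) = α/(α+β) = 0.5442.

0.5442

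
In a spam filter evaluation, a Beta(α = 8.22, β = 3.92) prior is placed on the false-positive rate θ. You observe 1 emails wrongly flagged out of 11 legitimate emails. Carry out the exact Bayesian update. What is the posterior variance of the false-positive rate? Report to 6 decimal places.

0.009929

The Beta prior is conjugate to a Binomial/Bernoulli likelihood; the update adds successes to α and failures to β.
Posterior: Beta(α+k, β+n−k) = Beta(8.22+1, 3.92+10) = Beta(9.22, 13.92).
Var = αβ/((α+β)²(α+β+1)) = 9.22·13.92/(23.14²·24.14) = 0.009929.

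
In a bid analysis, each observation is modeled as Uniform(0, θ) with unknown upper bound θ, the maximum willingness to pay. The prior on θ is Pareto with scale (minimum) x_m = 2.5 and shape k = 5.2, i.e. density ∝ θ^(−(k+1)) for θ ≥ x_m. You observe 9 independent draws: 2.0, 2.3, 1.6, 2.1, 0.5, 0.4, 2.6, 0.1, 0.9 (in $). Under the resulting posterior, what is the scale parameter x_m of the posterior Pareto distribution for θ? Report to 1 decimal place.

2.6

A Pareto(scale x_m, shape k) prior on the upper bound θ of Uniform(0, θ) is conjugate: posterior is Pareto(max(x_m, max xᵢ), k + n).
Sample maximum = 2.6; prior scale x_m = 2.5 → posterior scale = max = 2.6.
Posterior shape = 5.2 + 9 = 14.2.
Posterior scale x_m = 2.6.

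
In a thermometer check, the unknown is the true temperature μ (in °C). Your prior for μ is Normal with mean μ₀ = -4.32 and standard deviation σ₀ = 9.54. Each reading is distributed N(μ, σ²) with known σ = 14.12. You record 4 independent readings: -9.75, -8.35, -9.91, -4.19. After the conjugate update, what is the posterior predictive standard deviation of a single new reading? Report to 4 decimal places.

For Normal data with known variance σ², a Normal(μ₀, σ₀²) prior on μ is conjugate. Posterior precision = 1/σ₀² + n/σ²; posterior mean is the precision-weighted average of μ₀ and x̄.
σ₀² = 9.54² = 91.0116, σ² = 14.12² = 199.3744; σ² + n·σ₀² = 199.3744 + 4·91.0116 = 563.4208.
Posterior precision = 1/σ₀² + n/σ² = 1/91.0116 + 4/199.3744 = (σ² + n·σ₀²)/(σ₀²σ²) = 563.4208/(91.0116·199.3744); posterior variance σₙ² = σ₀²σ²/(σ² + n·σ₀²) = 91.0116·199.3744/563.4208 = 32.205739.
Predictive variance for one new observation = σₙ² + σ² = 91.0116·199.3744/563.4208 + 199.3744 = σ²·(σ₀² + 563.4208)/563.4208 = 199.3744·654.4324/563.4208 = 231.580139; SD = √(199.3744·654.4324/563.4208) = 15.2178.

15.2178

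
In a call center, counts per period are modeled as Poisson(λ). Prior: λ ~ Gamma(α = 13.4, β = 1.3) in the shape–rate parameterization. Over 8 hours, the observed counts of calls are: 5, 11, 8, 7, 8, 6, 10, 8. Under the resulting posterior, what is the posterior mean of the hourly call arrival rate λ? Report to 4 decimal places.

With a Gamma(shape α, rate β) prior, the Poisson likelihood is conjugate: the posterior is Gamma(α + ΣXᵢ, β + n).
Sum of counts S = 63 over n = 8 hours.
Posterior: Gamma(α+S, β+n) = Gamma(13.4+63, 1.3+8) = Gamma(76.4, 9.3).
Posterior mean = α/β = 76.4/9.3 = 8.2151.

8.2151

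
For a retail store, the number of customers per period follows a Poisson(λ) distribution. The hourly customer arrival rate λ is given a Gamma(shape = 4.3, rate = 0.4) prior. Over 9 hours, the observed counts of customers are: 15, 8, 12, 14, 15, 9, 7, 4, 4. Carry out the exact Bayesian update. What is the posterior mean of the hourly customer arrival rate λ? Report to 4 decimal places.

9.8191

With a Gamma(shape α, rate β) prior, the Poisson likelihood is conjugate: the posterior is Gamma(α + ΣXᵢ, β + n).
Sum of counts S = 88 over n = 9 hours.
Posterior: Gamma(α+S, β+n) = Gamma(4.3+88, 0.4+9) = Gamma(92.3, 9.4).
Posterior mean = α/β = 92.3/9.4 = 9.8191.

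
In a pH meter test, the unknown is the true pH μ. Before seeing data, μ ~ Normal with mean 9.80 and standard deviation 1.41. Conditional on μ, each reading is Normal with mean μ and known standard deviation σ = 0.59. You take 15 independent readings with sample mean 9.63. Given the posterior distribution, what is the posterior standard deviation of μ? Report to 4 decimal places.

For Normal data with known variance σ², a Normal(μ₀, σ₀²) prior on μ is conjugate. Posterior precision = 1/σ₀² + n/σ²; posterior mean is the precision-weighted average of μ₀ and x̄.
σ₀² = 1.41² = 1.9881, σ² = 0.59² = 0.3481; σ² + n·σ₀² = 0.3481 + 15·1.9881 = 30.1696.
Posterior precision = 1/σ₀² + n/σ² = 1/1.9881 + 15/0.3481 = (σ² + n·σ₀²)/(σ₀²σ²) = 30.1696/(1.9881·0.3481); posterior variance σₙ² = σ₀²σ²/(σ² + n·σ₀²) = 1.9881·0.3481/30.1696 = 0.022939.
Posterior SD = √σₙ² = √(1.9881·0.3481/30.1696) = 0.1515.

0.1515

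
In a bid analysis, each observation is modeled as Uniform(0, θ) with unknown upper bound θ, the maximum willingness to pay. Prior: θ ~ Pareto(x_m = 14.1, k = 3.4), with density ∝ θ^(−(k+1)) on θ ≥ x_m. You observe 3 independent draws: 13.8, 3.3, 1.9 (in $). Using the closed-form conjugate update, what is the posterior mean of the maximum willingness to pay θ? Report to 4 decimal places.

16.7111

A Pareto(scale x_m, shape k) prior on the upper bound θ of Uniform(0, θ) is conjugate: posterior is Pareto(max(x_m, max xᵢ), k + n).
Sample maximum = 13.8; prior scale x_m = 14.1 → posterior scale = max = 14.1.
Posterior shape = 3.4 + 3 = 6.4.
E[θ|data] = k·x_m/(k−1) = 6.4·14.1/5.4 = 16.7111.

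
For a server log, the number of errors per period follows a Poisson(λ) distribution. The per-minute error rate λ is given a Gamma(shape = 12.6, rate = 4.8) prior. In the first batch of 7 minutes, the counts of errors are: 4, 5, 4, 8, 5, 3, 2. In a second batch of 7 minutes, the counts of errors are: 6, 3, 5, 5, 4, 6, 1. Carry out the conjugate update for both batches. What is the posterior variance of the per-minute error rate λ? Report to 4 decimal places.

0.2082

With a Gamma(shape α, rate β) prior, the Poisson likelihood is conjugate: the posterior is Gamma(α + ΣXᵢ, β + n).
Batch 1: sum of counts S = 31 over n = 7 minutes.
After batch 1: Gamma(α+S, β+n) = Gamma(12.6+31, 4.8+7) = Gamma(43.6, 11.8).
Batch 2: sum of counts S = 30 over n = 7 minutes.
After batch 2: Gamma(α+S, β+n) = Gamma(43.6+30, 11.8+7) = Gamma(73.6, 18.8).
Var = α/β² = 73.6/18.8² = 0.2082.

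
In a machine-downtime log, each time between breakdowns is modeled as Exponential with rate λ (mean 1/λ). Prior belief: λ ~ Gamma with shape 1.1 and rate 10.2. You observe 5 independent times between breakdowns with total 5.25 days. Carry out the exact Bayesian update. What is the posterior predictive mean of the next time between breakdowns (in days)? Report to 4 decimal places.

With a Gamma(shape α, rate β) prior on the exponential rate λ, the posterior after n observations with total T = Σxᵢ is Gamma(α+n, β+T).
Posterior: Gamma(1.1+5, 10.2+5.25) = Gamma(6.1, 15.45).
The predictive distribution for the next observation is Lomax; its mean is β/(α−1) = 15.45/5.1 = 3.0294.

3.0294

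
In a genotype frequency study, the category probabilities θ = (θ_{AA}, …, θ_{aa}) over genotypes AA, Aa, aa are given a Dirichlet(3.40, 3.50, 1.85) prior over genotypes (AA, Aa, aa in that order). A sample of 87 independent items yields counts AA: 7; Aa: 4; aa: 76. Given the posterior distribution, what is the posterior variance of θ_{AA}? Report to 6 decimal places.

0.001001

The Dirichlet prior is conjugate to the Multinomial likelihood: each posterior αⱼ = prior αⱼ + observed count nⱼ.
Posterior concentration: (10.40, 7.50, 77.85), total = 95.75.
Var[θ_j] = α_j(Σα−α_j)/((Σα)²(Σα+1)) = 10.40·85.35/(95.75²·96.75) = 0.001001.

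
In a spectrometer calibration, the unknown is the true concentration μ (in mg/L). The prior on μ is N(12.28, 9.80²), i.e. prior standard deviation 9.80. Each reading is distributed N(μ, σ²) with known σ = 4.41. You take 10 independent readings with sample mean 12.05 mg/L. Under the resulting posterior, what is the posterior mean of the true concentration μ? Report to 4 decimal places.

For Normal data with known variance σ², a Normal(μ₀, σ₀²) prior on μ is conjugate. Posterior precision = 1/σ₀² + n/σ²; posterior mean is the precision-weighted average of μ₀ and x̄.
n·x̄ = 10·12.05 = 120.5.
σ₀² = 9.80² = 96.04, σ² = 4.41² = 19.4481; σ² + n·σ₀² = 19.4481 + 10·96.04 = 979.8481.
Posterior mean = (μ₀/σ₀² + n·x̄/σ²)/(1/σ₀² + n/σ²) = (σ²·μ₀ + σ₀²·n·x̄)/(σ² + n·σ₀²) = (19.4481·12.28 + 96.04·120.5)/979.8481 = 11811.642668/979.8481 = 12.0546.

12.0546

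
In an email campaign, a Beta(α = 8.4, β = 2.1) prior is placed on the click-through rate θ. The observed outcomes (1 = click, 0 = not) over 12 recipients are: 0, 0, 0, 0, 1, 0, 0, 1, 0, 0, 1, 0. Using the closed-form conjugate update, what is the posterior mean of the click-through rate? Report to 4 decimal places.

0.5067

The Beta prior is conjugate to a Binomial/Bernoulli likelihood; the update adds successes to α and failures to β.
Posterior: Beta(α+k, β+n−k) = Beta(8.4+3, 2.1+9) = Beta(11.4, 11.1).
Posterior mean = α/(α+β) = 11.4/22.5 = 0.5067.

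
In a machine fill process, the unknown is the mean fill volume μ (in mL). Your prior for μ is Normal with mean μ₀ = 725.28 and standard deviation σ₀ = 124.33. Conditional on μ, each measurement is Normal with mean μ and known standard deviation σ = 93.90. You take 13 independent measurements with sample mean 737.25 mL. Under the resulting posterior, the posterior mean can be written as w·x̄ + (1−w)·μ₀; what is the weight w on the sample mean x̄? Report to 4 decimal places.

0.9580

For Normal data with known variance σ², a Normal(μ₀, σ₀²) prior on μ is conjugate. Posterior precision = 1/σ₀² + n/σ²; posterior mean is the precision-weighted average of μ₀ and x̄.
σ₀² = 124.33² = 15457.9489, σ² = 93.90² = 8817.21. Prior precision 1/σ₀² = 1/15457.9489; data precision n/σ² = 13/8817.21.
w = (n/σ²)/(1/σ₀² + n/σ²) = n·σ₀²/(σ² + n·σ₀²) = 13·15457.9489/(8817.21 + 13·15457.9489) = 200953.3357/209770.5457 = 0.9580.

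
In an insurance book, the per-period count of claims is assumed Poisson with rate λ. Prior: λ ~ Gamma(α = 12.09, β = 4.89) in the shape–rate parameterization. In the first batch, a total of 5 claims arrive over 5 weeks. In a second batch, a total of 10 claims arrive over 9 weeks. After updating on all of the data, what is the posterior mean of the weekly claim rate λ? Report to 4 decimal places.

With a Gamma(shape α, rate β) prior, the Poisson likelihood is conjugate: the posterior is Gamma(α + ΣXᵢ, β + n).
After batch 1: Gamma(α+S, β+n) = Gamma(12.09+5, 4.89+5) = Gamma(17.09, 9.89).
After batch 2: Gamma(α+S, β+n) = Gamma(17.09+10, 9.89+9) = Gamma(27.09, 18.89).
Posterior mean = α/β = 27.09/18.89 = 1.4341.

1.4341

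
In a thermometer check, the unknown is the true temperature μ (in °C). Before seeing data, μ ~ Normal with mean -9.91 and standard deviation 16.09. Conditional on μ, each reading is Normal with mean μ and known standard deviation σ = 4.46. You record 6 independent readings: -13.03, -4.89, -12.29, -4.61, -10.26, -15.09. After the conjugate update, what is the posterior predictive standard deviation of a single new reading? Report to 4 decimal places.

For Normal data with known variance σ², a Normal(μ₀, σ₀²) prior on μ is conjugate. Posterior precision = 1/σ₀² + n/σ²; posterior mean is the precision-weighted average of μ₀ and x̄.
σ₀² = 16.09² = 258.8881, σ² = 4.46² = 19.8916; σ² + n·σ₀² = 19.8916 + 6·258.8881 = 1573.2202.
Posterior precision = 1/σ₀² + n/σ² = 1/258.8881 + 6/19.8916 = (σ² + n·σ₀²)/(σ₀²σ²) = 1573.2202/(258.8881·19.8916); posterior variance σₙ² = σ₀²σ²/(σ² + n·σ₀²) = 258.8881·19.8916/1573.2202 = 3.273349.
Predictive variance for one new observation = σₙ² + σ² = 258.8881·19.8916/1573.2202 + 19.8916 = σ²·(σ₀² + 1573.2202)/1573.2202 = 19.8916·1832.1083/1573.2202 = 23.164949; SD = √(19.8916·1832.1083/1573.2202) = 4.8130.

4.8130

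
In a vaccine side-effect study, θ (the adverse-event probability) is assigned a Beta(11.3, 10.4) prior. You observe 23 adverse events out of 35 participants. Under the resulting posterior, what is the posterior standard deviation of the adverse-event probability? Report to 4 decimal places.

The Beta prior is conjugate to a Binomial/Bernoulli likelihood; the update adds successes to α and failures to β.
Posterior: Beta(α+k, β+n−k) = Beta(11.3+23, 10.4+12) = Beta(34.3, 22.4).
Var = αβ/((α+β)²(α+β+1)) = 34.3·22.4/(56.7²·57.7) = 0.00414191; SD = √0.00414191 = 0.0644.

0.0644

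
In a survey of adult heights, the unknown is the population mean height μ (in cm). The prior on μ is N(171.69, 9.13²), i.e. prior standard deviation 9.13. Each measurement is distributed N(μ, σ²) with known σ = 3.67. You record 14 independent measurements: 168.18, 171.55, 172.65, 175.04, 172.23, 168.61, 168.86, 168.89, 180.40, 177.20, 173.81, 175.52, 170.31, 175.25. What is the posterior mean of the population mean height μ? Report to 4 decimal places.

For Normal data with known variance σ², a Normal(μ₀, σ₀²) prior on μ is conjugate. Posterior precision = 1/σ₀² + n/σ²; posterior mean is the precision-weighted average of μ₀ and x̄.
Σxᵢ = 168.18 + 171.55 + 172.65 + 175.04 + 172.23 + 168.61 + 168.86 + 168.89 + 180.40 + 177.20 + 173.81 + 175.52 + 170.31 + 175.25 = 2418.5, so n·x̄ = 2418.5.
σ₀² = 9.13² = 83.3569, σ² = 3.67² = 13.4689; σ² + n·σ₀² = 13.4689 + 14·83.3569 = 1180.4655.
Posterior mean = (μ₀/σ₀² + n·x̄/σ²)/(1/σ₀² + n/σ²) = (σ²·μ₀ + σ₀²·n·x̄)/(σ² + n·σ₀²) = (13.4689·171.69 + 83.3569·2418.5)/1180.4655 = 203911.138091/1180.4655 = 172.7379.

172.7379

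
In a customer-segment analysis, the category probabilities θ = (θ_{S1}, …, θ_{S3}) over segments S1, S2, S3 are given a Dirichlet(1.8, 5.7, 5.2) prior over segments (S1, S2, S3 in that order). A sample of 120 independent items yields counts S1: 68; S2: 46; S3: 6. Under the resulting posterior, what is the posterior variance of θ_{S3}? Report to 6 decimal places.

The Dirichlet prior is conjugate to the Multinomial likelihood: each posterior αⱼ = prior αⱼ + observed count nⱼ.
Posterior concentration: (69.8, 51.7, 11.2), total = 132.7.
Var[θ_j] = α_j(Σα−α_j)/((Σα)²(Σα+1)) = 11.2·121.5/(132.7²·133.7) = 0.000578.

0.000578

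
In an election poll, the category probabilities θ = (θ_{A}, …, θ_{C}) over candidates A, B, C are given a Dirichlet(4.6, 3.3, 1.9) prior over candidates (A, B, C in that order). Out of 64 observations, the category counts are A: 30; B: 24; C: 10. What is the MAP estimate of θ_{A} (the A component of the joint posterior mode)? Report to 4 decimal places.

0.4746

The Dirichlet prior is conjugate to the Multinomial likelihood: each posterior αⱼ = prior αⱼ + observed count nⱼ.
Posterior concentration: (34.6, 27.3, 11.9), total = 73.8.
Joint mode component: (α_{A}−1)/(Σα−K) = 33.6/70.8 = 0.4746.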